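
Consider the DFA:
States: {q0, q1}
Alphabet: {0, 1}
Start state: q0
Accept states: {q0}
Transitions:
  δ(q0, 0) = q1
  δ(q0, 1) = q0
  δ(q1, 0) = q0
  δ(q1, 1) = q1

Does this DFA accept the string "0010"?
Processing string "0010":
  q0 --0--> q1
  q1 --0--> q0
  q0 --1--> q0
  q0 --0--> q1
Final state: q1
Accept states: {q0}
q1 is not an accept state, so the string is rejected.

Final answer: No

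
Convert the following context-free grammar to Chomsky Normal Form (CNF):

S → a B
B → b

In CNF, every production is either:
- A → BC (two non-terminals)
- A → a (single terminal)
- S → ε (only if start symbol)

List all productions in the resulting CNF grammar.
The grammar has no ε-productions or unit productions to eliminate.
S → a B has terminal a in a right-hand side of length ≥ 2: introduce T_a → a and use T_a in place of a.
B → b is already in CNF (single terminal) – keep it.
S → a B becomes S → T_a B.
Resulting CNF grammar (3 productions): T_a → a; B → b; S → T_a B

Final answer: T_a → a; B → b; S → T_a B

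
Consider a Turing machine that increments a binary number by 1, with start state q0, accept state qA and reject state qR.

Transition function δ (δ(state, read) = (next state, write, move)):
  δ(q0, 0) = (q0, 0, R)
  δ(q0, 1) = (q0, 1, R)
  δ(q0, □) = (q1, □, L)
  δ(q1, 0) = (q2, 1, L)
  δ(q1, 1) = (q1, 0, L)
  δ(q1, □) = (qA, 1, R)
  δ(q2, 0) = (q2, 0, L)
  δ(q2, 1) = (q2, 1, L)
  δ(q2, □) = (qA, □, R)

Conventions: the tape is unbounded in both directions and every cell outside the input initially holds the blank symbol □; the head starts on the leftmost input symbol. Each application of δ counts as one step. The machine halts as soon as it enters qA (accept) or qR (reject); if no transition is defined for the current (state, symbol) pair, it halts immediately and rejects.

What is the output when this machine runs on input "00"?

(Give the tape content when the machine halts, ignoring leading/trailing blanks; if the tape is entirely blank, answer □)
Step 0: [q0]00 (head at position 0)
Step 1: δ(q0, 0) = (q0, 0, R)  ⊢  0[q0]0 (head at position 1)
Step 2: δ(q0, 0) = (q0, 0, R)  ⊢  00[q0]□ (head at position 2)
Step 3: δ(q0, □) = (q1, □, L)  ⊢  0[q1]0□ (head at position 1)
Step 4: δ(q1, 0) = (q2, 1, L)  ⊢  [q2]01□ (head at position 0)
Step 5: δ(q2, 0) = (q2, 0, L)  ⊢  [q2]□01□ (head at position -1)
Step 6: δ(q2, □) = (qA, □, R)  ⊢  □[qA]01□ (head at position 0)
The machine is in qA, so it halts and accepts.
Tape content when halted (ignoring surrounding blanks): 01

Final answer: Output: 01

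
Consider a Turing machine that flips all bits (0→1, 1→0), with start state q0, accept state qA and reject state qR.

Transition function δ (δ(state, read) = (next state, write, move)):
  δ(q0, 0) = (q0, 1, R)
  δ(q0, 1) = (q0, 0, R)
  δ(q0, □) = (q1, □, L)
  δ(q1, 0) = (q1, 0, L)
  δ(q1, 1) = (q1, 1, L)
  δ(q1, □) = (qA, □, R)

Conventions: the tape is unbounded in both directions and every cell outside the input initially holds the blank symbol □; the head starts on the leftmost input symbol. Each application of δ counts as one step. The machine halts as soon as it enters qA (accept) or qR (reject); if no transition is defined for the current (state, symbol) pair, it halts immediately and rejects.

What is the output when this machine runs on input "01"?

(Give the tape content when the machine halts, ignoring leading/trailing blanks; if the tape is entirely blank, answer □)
Step 0: [q0]01 (head at position 0)
Step 1: δ(q0, 0) = (q0, 1, R)  ⊢  1[q0]1 (head at position 1)
Step 2: δ(q0, 1) = (q0, 0, R)  ⊢  10[q0]□ (head at position 2)
Step 3: δ(q0, □) = (q1, □, L)  ⊢  1[q1]0□ (head at position 1)
Step 4: δ(q1, 0) = (q1, 0, L)  ⊢  [q1]10□ (head at position 0)
Step 5: δ(q1, 1) = (q1, 1, L)  ⊢  [q1]□10□ (head at position -1)
Step 6: δ(q1, □) = (qA, □, R)  ⊢  □[qA]10□ (head at position 0)
The machine is in qA, so it halts and accepts.
Tape content when halted (ignoring surrounding blanks): 10

Final answer: Output: 10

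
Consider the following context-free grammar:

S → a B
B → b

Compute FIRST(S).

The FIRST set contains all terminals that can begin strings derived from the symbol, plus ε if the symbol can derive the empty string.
S has the single production S → a B, whose right-hand side begins with the terminal a. So FIRST(S) = {a}.

Final answer: {a}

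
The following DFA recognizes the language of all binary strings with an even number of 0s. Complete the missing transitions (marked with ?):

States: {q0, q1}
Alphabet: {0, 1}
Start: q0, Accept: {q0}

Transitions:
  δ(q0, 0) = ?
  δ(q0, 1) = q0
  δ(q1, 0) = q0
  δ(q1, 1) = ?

What each state remembers (consistent with the given transitions and accept states):
  q0: an even number of 0s has been read so far
  q1: an odd number of 0s has been read so far
Filling in the missing entries:
  δ(q0, 0): in q0 (an even number of 0s has been read so far), after reading 0 we have: an odd number of 0s has been read so far → q1
  δ(q1, 1): in q1 (an odd number of 0s has been read so far), after reading 1 we have: an odd number of 0s has been read so far → q1

Final answer: δ(q0, 0) = q1; δ(q1, 1) = q1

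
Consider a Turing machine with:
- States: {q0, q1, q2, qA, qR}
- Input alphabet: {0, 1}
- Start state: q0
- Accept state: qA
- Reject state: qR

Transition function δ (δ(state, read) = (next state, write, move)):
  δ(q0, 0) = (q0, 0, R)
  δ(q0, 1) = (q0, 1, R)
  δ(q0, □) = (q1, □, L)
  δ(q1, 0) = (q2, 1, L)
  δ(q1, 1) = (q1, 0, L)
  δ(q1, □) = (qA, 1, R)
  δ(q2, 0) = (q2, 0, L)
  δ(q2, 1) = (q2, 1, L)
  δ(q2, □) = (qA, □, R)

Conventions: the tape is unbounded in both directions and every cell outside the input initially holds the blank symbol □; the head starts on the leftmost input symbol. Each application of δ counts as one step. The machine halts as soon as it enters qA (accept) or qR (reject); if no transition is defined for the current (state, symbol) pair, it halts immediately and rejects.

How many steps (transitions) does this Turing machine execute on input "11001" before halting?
Step 0: [q0]11001 (head at position 0)
Step 1: δ(q0, 1) = (q0, 1, R)  ⊢  1[q0]1001 (head at position 1)
Step 2: δ(q0, 1) = (q0, 1, R)  ⊢  11[q0]001 (head at position 2)
Step 3: δ(q0, 0) = (q0, 0, R)  ⊢  110[q0]01 (head at position 3)
Step 4: δ(q0, 0) = (q0, 0, R)  ⊢  1100[q0]1 (head at position 4)
Step 5: δ(q0, 1) = (q0, 1, R)  ⊢  11001[q0]□ (head at position 5)
Step 6: δ(q0, □) = (q1, □, L)  ⊢  1100[q1]1□ (head at position 4)
Step 7: δ(q1, 1) = (q1, 0, L)  ⊢  110[q1]00□ (head at position 3)
Step 8: δ(q1, 0) = (q2, 1, L)  ⊢  11[q2]010□ (head at position 2)
Step 9: δ(q2, 0) = (q2, 0, L)  ⊢  1[q2]1010□ (head at position 1)
Step 10: δ(q2, 1) = (q2, 1, L)  ⊢  [q2]11010□ (head at position 0)
Step 11: δ(q2, 1) = (q2, 1, L)  ⊢  [q2]□11010□ (head at position -1)
Step 12: δ(q2, □) = (qA, □, R)  ⊢  □[qA]11010□ (head at position 0)
The machine is in qA, so it halts and accepts.
Number of transitions executed: 12.

Final answer: 12 steps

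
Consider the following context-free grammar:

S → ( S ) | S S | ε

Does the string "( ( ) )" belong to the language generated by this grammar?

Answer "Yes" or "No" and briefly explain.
A derivation exists: S ⇒ ( S ) ⇒ ( ( S ) ) ⇒ ( ( ) ) (using S → ( S ) twice, then S → ε).

Final answer: Yes - a valid derivation exists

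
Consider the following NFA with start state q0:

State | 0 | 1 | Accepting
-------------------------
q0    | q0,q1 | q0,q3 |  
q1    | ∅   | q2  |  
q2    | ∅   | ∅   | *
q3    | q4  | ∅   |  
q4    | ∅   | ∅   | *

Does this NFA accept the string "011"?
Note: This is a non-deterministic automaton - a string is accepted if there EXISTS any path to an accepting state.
Track the set of states the NFA could be in: start {q0}
Read '0': {q0} → {q0, q1}
Read '1': {q0, q1} → {q0, q2, q3}
Read '1': {q0, q2, q3} → {q0, q3}
Final set {q0, q3} contains no accepting state → rejected.

Final answer: No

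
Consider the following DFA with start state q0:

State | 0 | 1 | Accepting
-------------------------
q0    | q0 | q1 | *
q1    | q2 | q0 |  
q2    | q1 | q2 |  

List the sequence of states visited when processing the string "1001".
q0 → q1 → q2 → q1 → q0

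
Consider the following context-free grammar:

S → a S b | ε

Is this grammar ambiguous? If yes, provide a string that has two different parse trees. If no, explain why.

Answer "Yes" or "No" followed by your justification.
At every step exactly one production applies: if the remaining string to generate is non-empty it starts with a and ends with b, forcing S → a S b; if it is empty, S → ε is forced. Hence each string a^n b^n has exactly one derivation (S → a S b applied n times, then S → ε) and one parse tree.

Final answer: No - the grammar is unambiguous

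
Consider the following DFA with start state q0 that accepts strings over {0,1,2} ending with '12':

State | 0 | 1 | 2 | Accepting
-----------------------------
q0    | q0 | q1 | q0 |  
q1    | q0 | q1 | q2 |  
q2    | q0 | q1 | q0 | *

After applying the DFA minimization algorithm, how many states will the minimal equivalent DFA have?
All 3 states are reachable from q0, so none can be removed as unreachable.
Table-filling: first mark every (accepting, non-accepting) pair as distinguishable (accepting: {q2}; non-accepting: {q0, q1}).
Round 1: (q0, q1) on '2' go to q0 and q2, already distinguishable → mark.
Every pair of states is distinguishable, so the DFA is already minimal.
Equivalence classes: {q0}, {q1}, {q2} → 3 states.

Final answer: 3 states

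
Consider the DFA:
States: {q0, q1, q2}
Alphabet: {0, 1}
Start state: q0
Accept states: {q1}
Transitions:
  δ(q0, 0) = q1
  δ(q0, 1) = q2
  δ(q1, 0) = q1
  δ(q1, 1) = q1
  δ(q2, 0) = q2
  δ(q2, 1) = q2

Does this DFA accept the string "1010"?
Processing string "1010":
  q0 --1--> q2
  q2 --0--> q2
  q2 --1--> q2
  q2 --0--> q2
Final state: q2
Accept states: {q1}
q2 is not an accept state, so the string is rejected.

Final answer: No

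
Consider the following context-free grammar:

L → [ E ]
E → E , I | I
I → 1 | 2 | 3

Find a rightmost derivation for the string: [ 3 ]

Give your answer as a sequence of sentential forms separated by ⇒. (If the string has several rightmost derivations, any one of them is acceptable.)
Start with L.
Step 1: the rightmost non-terminal is L; apply L → [ E ]:  [ E ]
Step 2: the rightmost non-terminal is E; apply E → I:  [ I ]
Step 3: the rightmost non-terminal is I; apply I → 3:  [ 3 ]

Final answer: L ⇒ [ E ] ⇒ [ I ] ⇒ [ 3 ]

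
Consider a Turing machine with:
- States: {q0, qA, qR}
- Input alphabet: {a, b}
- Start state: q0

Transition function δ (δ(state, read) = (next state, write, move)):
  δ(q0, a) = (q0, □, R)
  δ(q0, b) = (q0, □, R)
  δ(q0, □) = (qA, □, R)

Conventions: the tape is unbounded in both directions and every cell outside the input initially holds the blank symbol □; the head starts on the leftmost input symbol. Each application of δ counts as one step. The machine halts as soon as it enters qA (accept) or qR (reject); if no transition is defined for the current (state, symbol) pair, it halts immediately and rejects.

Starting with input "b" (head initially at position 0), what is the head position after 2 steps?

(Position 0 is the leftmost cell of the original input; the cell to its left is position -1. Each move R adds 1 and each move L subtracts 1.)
Step 0: [q0]b (head at position 0)
Step 1: δ(q0, b) = (q0, □, R)  ⊢  □[q0]□ (head at position 1)
Step 2: δ(q0, □) = (qA, □, R)  ⊢  □□[qA]□ (head at position 2)
Head position after 2 steps: 2

Final answer: Position 2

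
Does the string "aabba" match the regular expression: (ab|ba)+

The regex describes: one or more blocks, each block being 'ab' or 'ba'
No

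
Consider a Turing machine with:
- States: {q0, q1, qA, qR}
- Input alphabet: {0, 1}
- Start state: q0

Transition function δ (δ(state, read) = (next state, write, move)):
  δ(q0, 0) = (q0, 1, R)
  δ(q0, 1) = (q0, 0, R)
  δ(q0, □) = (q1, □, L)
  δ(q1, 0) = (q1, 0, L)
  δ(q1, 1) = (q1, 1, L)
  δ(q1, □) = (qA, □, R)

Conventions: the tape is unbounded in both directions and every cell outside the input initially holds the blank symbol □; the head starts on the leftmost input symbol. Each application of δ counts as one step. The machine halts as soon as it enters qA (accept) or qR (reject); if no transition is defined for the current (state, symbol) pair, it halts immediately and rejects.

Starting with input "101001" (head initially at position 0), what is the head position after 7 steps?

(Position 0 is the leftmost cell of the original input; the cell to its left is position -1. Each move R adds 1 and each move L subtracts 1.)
Step 0: [q0]101001 (head at position 0)
Step 1: δ(q0, 1) = (q0, 0, R)  ⊢  0[q0]01001 (head at position 1)
Step 2: δ(q0, 0) = (q0, 1, R)  ⊢  01[q0]1001 (head at position 2)
Step 3: δ(q0, 1) = (q0, 0, R)  ⊢  010[q0]001 (head at position 3)
Step 4: δ(q0, 0) = (q0, 1, R)  ⊢  0101[q0]01 (head at position 4)
Step 5: δ(q0, 0) = (q0, 1, R)  ⊢  01011[q0]1 (head at position 5)
Step 6: δ(q0, 1) = (q0, 0, R)  ⊢  010110[q0]□ (head at position 6)
Step 7: δ(q0, □) = (q1, □, L)  ⊢  01011[q1]0□ (head at position 5)
Head position after 7 steps: 5

Final answer: Position 5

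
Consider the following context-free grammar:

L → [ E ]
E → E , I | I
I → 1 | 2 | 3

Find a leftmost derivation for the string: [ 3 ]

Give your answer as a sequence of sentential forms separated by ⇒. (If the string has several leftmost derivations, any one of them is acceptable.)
Start with L.
Step 1: the leftmost non-terminal is L; apply L → [ E ]:  [ E ]
Step 2: the leftmost non-terminal is E; apply E → I:  [ I ]
Step 3: the leftmost non-terminal is I; apply I → 3:  [ 3 ]

Final answer: L ⇒ [ E ] ⇒ [ I ] ⇒ [ 3 ]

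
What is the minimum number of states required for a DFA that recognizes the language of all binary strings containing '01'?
Language: binary strings containing '01'
Lower bound (Myhill–Nerode): the prefixes ε, 0, 01 are pairwise distinguishable:
  ε vs 01: suffix ε distinguishes them (ε is rejected, 01 is accepted)
  0 vs 01: suffix ε distinguishes them (0 is rejected, 01 is accepted)
  ε vs 0: suffix 1 distinguishes them (ε·1 = 1 is rejected, 0·1 = 01 is accepted)
So any DFA needs at least 3 states.
Upper bound: a DFA with 3 states exists (one state per class above: 'no progress', 'last symbol 0', and 'seen 01' (accepting sink)).
Minimum states: 3

Final answer: 3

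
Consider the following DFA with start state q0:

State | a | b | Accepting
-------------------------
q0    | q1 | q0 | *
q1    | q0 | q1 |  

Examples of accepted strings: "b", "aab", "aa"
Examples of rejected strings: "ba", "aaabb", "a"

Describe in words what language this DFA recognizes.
strings over {a,b} with an even number of a's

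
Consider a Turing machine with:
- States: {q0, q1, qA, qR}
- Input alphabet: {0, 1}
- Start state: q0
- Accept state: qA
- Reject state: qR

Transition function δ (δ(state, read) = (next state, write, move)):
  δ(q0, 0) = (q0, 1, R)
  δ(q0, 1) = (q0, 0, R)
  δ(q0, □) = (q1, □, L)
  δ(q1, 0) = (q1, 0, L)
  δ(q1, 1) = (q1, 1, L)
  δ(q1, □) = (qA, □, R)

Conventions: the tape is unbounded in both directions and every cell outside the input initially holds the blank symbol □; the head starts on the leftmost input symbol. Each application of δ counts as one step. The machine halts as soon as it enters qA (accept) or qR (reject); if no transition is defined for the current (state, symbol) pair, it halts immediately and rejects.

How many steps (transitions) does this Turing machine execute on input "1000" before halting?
Step 0: [q0]1000 (head at position 0)
Step 1: δ(q0, 1) = (q0, 0, R)  ⊢  0[q0]000 (head at position 1)
Step 2: δ(q0, 0) = (q0, 1, R)  ⊢  01[q0]00 (head at position 2)
Step 3: δ(q0, 0) = (q0, 1, R)  ⊢  011[q0]0 (head at position 3)
Step 4: δ(q0, 0) = (q0, 1, R)  ⊢  0111[q0]□ (head at position 4)
Step 5: δ(q0, □) = (q1, □, L)  ⊢  011[q1]1□ (head at position 3)
Step 6: δ(q1, 1) = (q1, 1, L)  ⊢  01[q1]11□ (head at position 2)
Step 7: δ(q1, 1) = (q1, 1, L)  ⊢  0[q1]111□ (head at position 1)
Step 8: δ(q1, 1) = (q1, 1, L)  ⊢  [q1]0111□ (head at position 0)
Step 9: δ(q1, 0) = (q1, 0, L)  ⊢  [q1]□0111□ (head at position -1)
Step 10: δ(q1, □) = (qA, □, R)  ⊢  □[qA]0111□ (head at position 0)
The machine is in qA, so it halts and accepts.
Number of transitions executed: 10.

Final answer: 10 steps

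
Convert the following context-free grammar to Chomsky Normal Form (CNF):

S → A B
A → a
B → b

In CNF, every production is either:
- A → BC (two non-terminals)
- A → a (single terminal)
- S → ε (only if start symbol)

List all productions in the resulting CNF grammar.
The grammar has no ε-productions or unit productions to eliminate.
S → A B is already in CNF (two non-terminals) – keep it.
A → a is already in CNF (single terminal) – keep it.
B → b is already in CNF (single terminal) – keep it.
Resulting CNF grammar (3 productions): A → a; B → b; S → A B

Final answer: A → a; B → b; S → A B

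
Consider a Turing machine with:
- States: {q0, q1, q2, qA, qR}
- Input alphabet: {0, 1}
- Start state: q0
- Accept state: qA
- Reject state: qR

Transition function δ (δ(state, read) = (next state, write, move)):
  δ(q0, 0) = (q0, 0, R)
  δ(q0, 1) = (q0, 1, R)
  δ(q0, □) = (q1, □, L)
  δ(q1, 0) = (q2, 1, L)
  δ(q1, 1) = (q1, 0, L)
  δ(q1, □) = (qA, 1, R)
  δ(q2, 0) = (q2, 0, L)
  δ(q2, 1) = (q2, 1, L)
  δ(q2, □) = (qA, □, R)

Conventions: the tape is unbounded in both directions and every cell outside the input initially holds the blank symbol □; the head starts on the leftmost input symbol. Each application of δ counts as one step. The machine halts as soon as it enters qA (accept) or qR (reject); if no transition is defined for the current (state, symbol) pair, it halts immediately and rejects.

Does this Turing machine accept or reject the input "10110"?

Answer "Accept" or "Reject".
Step 0: [q0]10110 (head at position 0)
Step 1: δ(q0, 1) = (q0, 1, R)  ⊢  1[q0]0110 (head at position 1)
Step 2: δ(q0, 0) = (q0, 0, R)  ⊢  10[q0]110 (head at position 2)
Step 3: δ(q0, 1) = (q0, 1, R)  ⊢  101[q0]10 (head at position 3)
Step 4: δ(q0, 1) = (q0, 1, R)  ⊢  1011[q0]0 (head at position 4)
Step 5: δ(q0, 0) = (q0, 0, R)  ⊢  10110[q0]□ (head at position 5)
Step 6: δ(q0, □) = (q1, □, L)  ⊢  1011[q1]0□ (head at position 4)
Step 7: δ(q1, 0) = (q2, 1, L)  ⊢  101[q2]11□ (head at position 3)
Step 8: δ(q2, 1) = (q2, 1, L)  ⊢  10[q2]111□ (head at position 2)
Step 9: δ(q2, 1) = (q2, 1, L)  ⊢  1[q2]0111□ (head at position 1)
Step 10: δ(q2, 0) = (q2, 0, L)  ⊢  [q2]10111□ (head at position 0)
Step 11: δ(q2, 1) = (q2, 1, L)  ⊢  [q2]□10111□ (head at position -1)
Step 12: δ(q2, □) = (qA, □, R)  ⊢  □[qA]10111□ (head at position 0)
The machine is in qA, so it halts and accepts.

Final answer: Accept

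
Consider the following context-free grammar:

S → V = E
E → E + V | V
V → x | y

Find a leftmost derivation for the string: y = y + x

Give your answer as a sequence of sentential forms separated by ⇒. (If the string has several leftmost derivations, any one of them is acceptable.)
Start with S.
Step 1: the leftmost non-terminal is S; apply S → V = E:  V = E
Step 2: the leftmost non-terminal is V; apply V → y:  y = E
Step 3: the leftmost non-terminal is E; apply E → E + V:  y = E + V
Step 4: the leftmost non-terminal is E; apply E → V:  y = V + V
Step 5: the leftmost non-terminal is V; apply V → y:  y = y + V
Step 6: the leftmost non-terminal is V; apply V → x:  y = y + x

Final answer: S ⇒ V = E ⇒ y = E ⇒ y = E + V ⇒ y = V + V ⇒ y = y + V ⇒ y = y + x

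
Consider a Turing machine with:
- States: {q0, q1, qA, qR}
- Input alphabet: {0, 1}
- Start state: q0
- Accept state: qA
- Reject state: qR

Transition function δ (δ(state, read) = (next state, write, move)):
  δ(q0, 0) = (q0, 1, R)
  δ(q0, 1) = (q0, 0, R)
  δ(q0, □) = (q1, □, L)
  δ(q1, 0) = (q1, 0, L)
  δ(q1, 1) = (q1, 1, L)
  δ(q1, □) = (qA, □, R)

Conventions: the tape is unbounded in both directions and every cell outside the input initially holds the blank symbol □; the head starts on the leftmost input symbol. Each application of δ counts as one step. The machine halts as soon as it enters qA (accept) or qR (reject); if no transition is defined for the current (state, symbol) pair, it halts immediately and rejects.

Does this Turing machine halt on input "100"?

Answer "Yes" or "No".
Step 0: [q0]100 (head at position 0)
Step 1: δ(q0, 1) = (q0, 0, R)  ⊢  0[q0]00 (head at position 1)
Step 2: δ(q0, 0) = (q0, 1, R)  ⊢  01[q0]0 (head at position 2)
Step 3: δ(q0, 0) = (q0, 1, R)  ⊢  011[q0]□ (head at position 3)
Step 4: δ(q0, □) = (q1, □, L)  ⊢  01[q1]1□ (head at position 2)
Step 5: δ(q1, 1) = (q1, 1, L)  ⊢  0[q1]11□ (head at position 1)
Step 6: δ(q1, 1) = (q1, 1, L)  ⊢  [q1]011□ (head at position 0)
Step 7: δ(q1, 0) = (q1, 0, L)  ⊢  [q1]□011□ (head at position -1)
Step 8: δ(q1, □) = (qA, □, R)  ⊢  □[qA]011□ (head at position 0)
The machine is in qA, so it halts and accepts.
It halts after 8 steps.

Final answer: Yes - halts after 8 steps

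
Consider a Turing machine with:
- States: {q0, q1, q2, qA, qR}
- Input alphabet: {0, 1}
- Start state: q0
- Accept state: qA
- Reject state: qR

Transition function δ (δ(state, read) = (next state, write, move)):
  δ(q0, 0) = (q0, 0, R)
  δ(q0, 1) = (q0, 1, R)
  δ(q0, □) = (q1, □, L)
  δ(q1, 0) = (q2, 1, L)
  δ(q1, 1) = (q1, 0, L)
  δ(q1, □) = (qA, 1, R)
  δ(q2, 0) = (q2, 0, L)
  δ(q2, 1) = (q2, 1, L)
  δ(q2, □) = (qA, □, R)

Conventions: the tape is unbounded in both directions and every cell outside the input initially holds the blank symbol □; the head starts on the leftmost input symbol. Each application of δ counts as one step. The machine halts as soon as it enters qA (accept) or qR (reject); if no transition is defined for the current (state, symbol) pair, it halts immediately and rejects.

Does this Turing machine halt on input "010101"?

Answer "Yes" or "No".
Step 0: [q0]010101 (head at position 0)
Step 1: δ(q0, 0) = (q0, 0, R)  ⊢  0[q0]10101 (head at position 1)
Step 2: δ(q0, 1) = (q0, 1, R)  ⊢  01[q0]0101 (head at position 2)
Step 3: δ(q0, 0) = (q0, 0, R)  ⊢  010[q0]101 (head at position 3)
Step 4: δ(q0, 1) = (q0, 1, R)  ⊢  0101[q0]01 (head at position 4)
Step 5: δ(q0, 0) = (q0, 0, R)  ⊢  01010[q0]1 (head at position 5)
Step 6: δ(q0, 1) = (q0, 1, R)  ⊢  010101[q0]□ (head at position 6)
Step 7: δ(q0, □) = (q1, □, L)  ⊢  01010[q1]1□ (head at position 5)
Step 8: δ(q1, 1) = (q1, 0, L)  ⊢  0101[q1]00□ (head at position 4)
Step 9: δ(q1, 0) = (q2, 1, L)  ⊢  010[q2]110□ (head at position 3)
Step 10: δ(q2, 1) = (q2, 1, L)  ⊢  01[q2]0110□ (head at position 2)
Step 11: δ(q2, 0) = (q2, 0, L)  ⊢  0[q2]10110□ (head at position 1)
Step 12: δ(q2, 1) = (q2, 1, L)  ⊢  [q2]010110□ (head at position 0)
Step 13: δ(q2, 0) = (q2, 0, L)  ⊢  [q2]□010110□ (head at position -1)
Step 14: δ(q2, □) = (qA, □, R)  ⊢  □[qA]010110□ (head at position 0)
The machine is in qA, so it halts and accepts.
It halts after 14 steps.

Final answer: Yes - halts after 14 steps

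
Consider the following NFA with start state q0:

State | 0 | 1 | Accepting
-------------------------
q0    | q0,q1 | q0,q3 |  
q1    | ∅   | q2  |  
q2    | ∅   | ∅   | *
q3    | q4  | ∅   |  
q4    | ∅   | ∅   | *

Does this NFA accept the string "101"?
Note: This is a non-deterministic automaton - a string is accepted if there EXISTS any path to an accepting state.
Track the set of states the NFA could be in: start {q0}
Read '1': {q0} → {q0, q3}
Read '0': {q0, q3} → {q0, q1, q4}
Read '1': {q0, q1, q4} → {q0, q2, q3}
Final set {q0, q2, q3} contains accepting state(s) {q2} → accepted.

Final answer: Yes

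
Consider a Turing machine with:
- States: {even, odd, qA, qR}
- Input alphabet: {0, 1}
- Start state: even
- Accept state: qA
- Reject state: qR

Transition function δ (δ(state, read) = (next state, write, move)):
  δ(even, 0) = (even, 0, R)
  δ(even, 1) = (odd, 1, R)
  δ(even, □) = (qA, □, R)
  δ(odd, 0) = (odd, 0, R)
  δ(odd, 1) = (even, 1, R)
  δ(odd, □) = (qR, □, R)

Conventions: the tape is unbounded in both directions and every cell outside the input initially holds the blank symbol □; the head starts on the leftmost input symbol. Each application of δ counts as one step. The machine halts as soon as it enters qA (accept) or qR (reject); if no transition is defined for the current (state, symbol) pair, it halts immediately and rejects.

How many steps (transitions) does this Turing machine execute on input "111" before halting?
Step 0: [even]111 (head at position 0)
Step 1: δ(even, 1) = (odd, 1, R)  ⊢  1[odd]11 (head at position 1)
Step 2: δ(odd, 1) = (even, 1, R)  ⊢  11[even]1 (head at position 2)
Step 3: δ(even, 1) = (odd, 1, R)  ⊢  111[odd]□ (head at position 3)
Step 4: δ(odd, □) = (qR, □, R)  ⊢  111□[qR]□ (head at position 4)
The machine is in qR, so it halts and rejects.
Number of transitions executed: 4.

Final answer: 4 steps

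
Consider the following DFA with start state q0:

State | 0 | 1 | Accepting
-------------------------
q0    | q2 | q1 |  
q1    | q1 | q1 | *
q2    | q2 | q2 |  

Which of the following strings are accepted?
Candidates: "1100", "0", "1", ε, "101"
"1100": q0 → q1 → q1 → q1 → q1; q1 is accepting → accepted
"0": q0 → q2; q2 is not accepting → rejected
"1": q0 → q1; q1 is accepting → accepted
ε: q0; q0 is not accepting → rejected
"101": q0 → q1 → q1 → q1; q1 is accepting → accepted

Final answer: "1100", "1", "101"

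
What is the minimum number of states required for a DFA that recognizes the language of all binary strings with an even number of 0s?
Language: binary strings with an even number of 0s
Lower bound (Myhill–Nerode): the prefixes ε, 0 are pairwise distinguishable:
  ε vs 0: suffix ε distinguishes them (ε has zero 0s (accepted), 0 has one 0 (rejected))
So any DFA needs at least 2 states.
Upper bound: a DFA with 2 states exists (one state per class above).
Minimum states: 2

Final answer: 2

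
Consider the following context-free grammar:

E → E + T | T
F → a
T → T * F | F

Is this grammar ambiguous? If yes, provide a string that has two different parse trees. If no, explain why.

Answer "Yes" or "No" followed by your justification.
This is the standard stratified expression grammar: '+' is introduced only by the left-recursive rule E → E + T and '*' only by the left-recursive rule T → T * F, with F → a. For any string, the last '+' must be the one produced at the root E (everything after it is a T containing no '+'), and likewise within each T the last '*' is produced at its root. This fixes the parse tree uniquely (left-associative, '*' binding tighter than '+'), so every string has exactly one parse tree.

Final answer: No - the grammar is unambiguous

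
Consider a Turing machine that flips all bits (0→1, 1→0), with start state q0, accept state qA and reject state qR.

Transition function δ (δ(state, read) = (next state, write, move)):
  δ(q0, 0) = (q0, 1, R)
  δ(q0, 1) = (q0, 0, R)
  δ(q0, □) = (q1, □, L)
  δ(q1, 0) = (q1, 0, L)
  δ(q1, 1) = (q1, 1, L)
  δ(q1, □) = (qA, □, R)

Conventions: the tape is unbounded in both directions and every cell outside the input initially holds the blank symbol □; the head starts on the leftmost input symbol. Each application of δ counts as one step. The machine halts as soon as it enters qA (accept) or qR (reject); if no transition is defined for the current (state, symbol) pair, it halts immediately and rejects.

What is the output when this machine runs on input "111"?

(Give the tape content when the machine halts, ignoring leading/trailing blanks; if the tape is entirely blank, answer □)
Step 0: [q0]111 (head at position 0)
Step 1: δ(q0, 1) = (q0, 0, R)  ⊢  0[q0]11 (head at position 1)
Step 2: δ(q0, 1) = (q0, 0, R)  ⊢  00[q0]1 (head at position 2)
Step 3: δ(q0, 1) = (q0, 0, R)  ⊢  000[q0]□ (head at position 3)
Step 4: δ(q0, □) = (q1, □, L)  ⊢  00[q1]0□ (head at position 2)
Step 5: δ(q1, 0) = (q1, 0, L)  ⊢  0[q1]00□ (head at position 1)
Step 6: δ(q1, 0) = (q1, 0, L)  ⊢  [q1]000□ (head at position 0)
Step 7: δ(q1, 0) = (q1, 0, L)  ⊢  [q1]□000□ (head at position -1)
Step 8: δ(q1, □) = (qA, □, R)  ⊢  □[qA]000□ (head at position 0)
The machine is in qA, so it halts and accepts.
Tape content when halted (ignoring surrounding blanks): 000

Final answer: Output: 000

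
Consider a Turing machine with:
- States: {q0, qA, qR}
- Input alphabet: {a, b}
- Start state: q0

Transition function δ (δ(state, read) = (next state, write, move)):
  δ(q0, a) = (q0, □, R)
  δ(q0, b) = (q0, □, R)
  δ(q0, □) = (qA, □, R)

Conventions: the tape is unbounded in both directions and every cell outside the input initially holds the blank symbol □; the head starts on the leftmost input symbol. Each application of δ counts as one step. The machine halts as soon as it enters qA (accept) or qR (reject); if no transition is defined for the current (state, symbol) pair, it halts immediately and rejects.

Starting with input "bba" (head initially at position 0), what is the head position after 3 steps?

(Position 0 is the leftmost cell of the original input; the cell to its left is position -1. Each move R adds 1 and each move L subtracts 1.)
Step 0: [q0]bba (head at position 0)
Step 1: δ(q0, b) = (q0, □, R)  ⊢  □[q0]ba (head at position 1)
Step 2: δ(q0, b) = (q0, □, R)  ⊢  □□[q0]a (head at position 2)
Step 3: δ(q0, a) = (q0, □, R)  ⊢  □□□[q0]□ (head at position 3)
Head position after 3 steps: 3

Final answer: Position 3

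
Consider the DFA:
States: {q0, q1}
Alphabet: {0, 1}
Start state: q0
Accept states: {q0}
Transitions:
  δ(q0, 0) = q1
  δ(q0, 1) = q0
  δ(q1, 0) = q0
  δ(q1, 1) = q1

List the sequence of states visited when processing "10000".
Starting at q0
Read '1': q0 -> q0
Read '0': q0 -> q1
Read '0': q1 -> q0
Read '0': q0 -> q1
Read '0': q1 -> q0

Final answer: q0 -> q0 -> q1 -> q0 -> q1 -> q0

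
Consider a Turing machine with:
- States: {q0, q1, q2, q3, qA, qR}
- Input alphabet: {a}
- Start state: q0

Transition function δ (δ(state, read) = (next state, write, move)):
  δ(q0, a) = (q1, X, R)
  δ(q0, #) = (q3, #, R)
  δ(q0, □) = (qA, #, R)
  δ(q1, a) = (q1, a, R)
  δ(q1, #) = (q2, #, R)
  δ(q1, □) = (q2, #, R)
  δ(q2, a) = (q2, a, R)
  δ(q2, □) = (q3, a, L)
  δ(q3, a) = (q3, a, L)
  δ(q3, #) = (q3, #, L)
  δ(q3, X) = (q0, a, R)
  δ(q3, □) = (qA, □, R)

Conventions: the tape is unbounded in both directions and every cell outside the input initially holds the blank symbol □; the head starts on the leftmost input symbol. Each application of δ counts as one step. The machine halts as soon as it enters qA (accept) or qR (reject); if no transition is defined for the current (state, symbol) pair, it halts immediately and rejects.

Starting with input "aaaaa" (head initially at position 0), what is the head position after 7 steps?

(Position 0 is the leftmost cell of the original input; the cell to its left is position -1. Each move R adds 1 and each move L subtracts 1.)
Step 0: [q0]aaaaa (head at position 0)
Step 1: δ(q0, a) = (q1, X, R)  ⊢  X[q1]aaaa (head at position 1)
Step 2: δ(q1, a) = (q1, a, R)  ⊢  Xa[q1]aaa (head at position 2)
Step 3: δ(q1, a) = (q1, a, R)  ⊢  Xaa[q1]aa (head at position 3)
Step 4: δ(q1, a) = (q1, a, R)  ⊢  Xaaa[q1]a (head at position 4)
Step 5: δ(q1, a) = (q1, a, R)  ⊢  Xaaaa[q1]□ (head at position 5)
Step 6: δ(q1, □) = (q2, #, R)  ⊢  Xaaaa#[q2]□ (head at position 6)
Step 7: δ(q2, □) = (q3, a, L)  ⊢  Xaaaa[q3]#a (head at position 5)
Head position after 7 steps: 5

Final answer: Position 5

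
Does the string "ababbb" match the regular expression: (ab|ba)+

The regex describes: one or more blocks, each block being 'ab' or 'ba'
No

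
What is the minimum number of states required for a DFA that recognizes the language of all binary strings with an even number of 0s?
Language: binary strings with an even number of 0s
Lower bound (Myhill–Nerode): the prefixes ε, 0 are pairwise distinguishable:
  ε vs 0: suffix ε distinguishes them (ε has zero 0s (accepted), 0 has one 0 (rejected))
So any DFA needs at least 2 states.
Upper bound: a DFA with 2 states exists (one state per class above).
Minimum states: 2

Final answer: 2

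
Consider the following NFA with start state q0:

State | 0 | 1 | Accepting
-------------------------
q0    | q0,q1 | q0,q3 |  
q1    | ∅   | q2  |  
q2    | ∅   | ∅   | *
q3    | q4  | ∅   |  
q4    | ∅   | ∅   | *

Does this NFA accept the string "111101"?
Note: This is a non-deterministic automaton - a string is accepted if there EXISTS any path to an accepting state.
Track the set of states the NFA could be in: start {q0}
Read '1': {q0} → {q0, q3}
Read '1': {q0, q3} → {q0, q3}
Read '1': {q0, q3} → {q0, q3}
Read '1': {q0, q3} → {q0, q3}
Read '0': {q0, q3} → {q0, q1, q4}
Read '1': {q0, q1, q4} → {q0, q2, q3}
Final set {q0, q2, q3} contains accepting state(s) {q2} → accepted.

Final answer: Yes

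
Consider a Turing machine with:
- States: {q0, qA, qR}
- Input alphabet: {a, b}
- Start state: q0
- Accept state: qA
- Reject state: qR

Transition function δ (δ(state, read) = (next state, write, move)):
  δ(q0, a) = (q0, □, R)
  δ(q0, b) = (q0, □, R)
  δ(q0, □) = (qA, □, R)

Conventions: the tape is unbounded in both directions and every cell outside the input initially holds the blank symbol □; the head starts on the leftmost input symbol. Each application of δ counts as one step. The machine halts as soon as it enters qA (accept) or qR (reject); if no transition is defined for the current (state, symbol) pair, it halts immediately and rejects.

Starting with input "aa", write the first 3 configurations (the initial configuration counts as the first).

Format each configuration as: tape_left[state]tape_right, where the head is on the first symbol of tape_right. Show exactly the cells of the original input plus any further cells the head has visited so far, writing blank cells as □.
Step 0: [q0]aa (head at position 0)
Step 1: δ(q0, a) = (q0, □, R)  ⊢  □[q0]a (head at position 1)
Step 2: δ(q0, a) = (q0, □, R)  ⊢  □□[q0]□ (head at position 2)

Final answer: [q0]aa ⊢ □[q0]a ⊢ □□[q0]□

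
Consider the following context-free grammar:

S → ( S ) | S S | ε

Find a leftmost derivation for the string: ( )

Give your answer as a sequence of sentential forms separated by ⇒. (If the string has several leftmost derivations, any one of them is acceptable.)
Start with S.
Step 1: the leftmost non-terminal is S; apply S → ( S ):  ( S )
Step 2: the leftmost non-terminal is S; apply S → ε:  ( )

Final answer: S ⇒ ( S ) ⇒ ( )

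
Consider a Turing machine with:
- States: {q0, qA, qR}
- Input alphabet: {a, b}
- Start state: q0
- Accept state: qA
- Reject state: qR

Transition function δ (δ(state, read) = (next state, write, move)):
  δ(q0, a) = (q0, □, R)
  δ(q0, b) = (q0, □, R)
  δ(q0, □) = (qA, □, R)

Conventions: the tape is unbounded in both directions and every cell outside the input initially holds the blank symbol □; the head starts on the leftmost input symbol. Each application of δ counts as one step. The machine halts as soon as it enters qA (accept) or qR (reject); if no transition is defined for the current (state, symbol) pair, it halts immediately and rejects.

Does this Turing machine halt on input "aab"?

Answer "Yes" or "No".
Step 0: [q0]aab (head at position 0)
Step 1: δ(q0, a) = (q0, □, R)  ⊢  □[q0]ab (head at position 1)
Step 2: δ(q0, a) = (q0, □, R)  ⊢  □□[q0]b (head at position 2)
Step 3: δ(q0, b) = (q0, □, R)  ⊢  □□□[q0]□ (head at position 3)
Step 4: δ(q0, □) = (qA, □, R)  ⊢  □□□□[qA]□ (head at position 4)
The machine is in qA, so it halts and accepts.
It halts after 4 steps.

Final answer: Yes - halts after 4 steps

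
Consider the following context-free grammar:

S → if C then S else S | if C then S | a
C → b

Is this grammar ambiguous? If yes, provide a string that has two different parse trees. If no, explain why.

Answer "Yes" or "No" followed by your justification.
The 'dangling else' can attach to either if. Two leftmost derivations of  if b then if b then a else a:
  (1) S ⇒ if C then S else S ⇒ if b then S else S ⇒ if b then if C then S else S ⇒ if b then if b then S else S ⇒ if b then if b then a else S ⇒ if b then if b then a else a   (else belongs to the outer if)
  (2) S ⇒ if C then S ⇒ if b then S ⇒ if b then if C then S else S ⇒ if b then if b then S else S ⇒ if b then if b then a else S ⇒ if b then if b then a else a   (else belongs to the inner if)
Two distinct parse trees for the same string, so the grammar is ambiguous.

Final answer: Yes - the string 'if b then if b then a else a' has two distinct leftmost derivations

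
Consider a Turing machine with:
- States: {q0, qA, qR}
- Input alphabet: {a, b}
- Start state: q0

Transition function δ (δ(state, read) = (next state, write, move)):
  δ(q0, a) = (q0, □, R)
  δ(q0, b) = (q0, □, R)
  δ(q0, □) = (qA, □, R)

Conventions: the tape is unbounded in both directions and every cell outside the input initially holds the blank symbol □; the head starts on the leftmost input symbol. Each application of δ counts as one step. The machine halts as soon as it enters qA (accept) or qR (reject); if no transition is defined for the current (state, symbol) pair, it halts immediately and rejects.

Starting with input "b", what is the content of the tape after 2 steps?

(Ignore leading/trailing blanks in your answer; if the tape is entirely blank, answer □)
Step 0: [q0]b (head at position 0)
Step 1: δ(q0, b) = (q0, □, R)  ⊢  □[q0]□ (head at position 1)
Step 2: δ(q0, □) = (qA, □, R)  ⊢  □□[qA]□ (head at position 2)
Tape after 2 steps (ignoring surrounding blanks): □

Final answer: Tape: □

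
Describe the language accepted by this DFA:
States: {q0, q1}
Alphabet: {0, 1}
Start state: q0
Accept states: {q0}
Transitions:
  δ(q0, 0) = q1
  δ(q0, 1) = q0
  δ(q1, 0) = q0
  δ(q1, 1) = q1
Analyzing the DFA structure:
Start state: q0
Accept states: {q0}
Interpreting what each state remembers (checking against the transitions):
  q0: an even number of 0s has been read so far
  q1: an odd number of 0s has been read so far
  δ(q0, 0): in q0 (an even number of 0s has been read so far), after reading 0 we have: an odd number of 0s has been read so far → q1
  δ(q0, 1): in q0 (an even number of 0s has been read so far), after reading 1 we have: an even number of 0s has been read so far → q0
  δ(q1, 0): in q1 (an odd number of 0s has been read so far), after reading 0 we have: an even number of 0s has been read so far → q0
  δ(q1, 1): in q1 (an odd number of 0s has been read so far), after reading 1 we have: an odd number of 0s has been read so far → q1
A string is accepted iff it ends in {q0}, i.e. an even number of 0s has been read so far.
Language: All binary strings with an even number of 0s

Final answer: All binary strings with an even number of 0s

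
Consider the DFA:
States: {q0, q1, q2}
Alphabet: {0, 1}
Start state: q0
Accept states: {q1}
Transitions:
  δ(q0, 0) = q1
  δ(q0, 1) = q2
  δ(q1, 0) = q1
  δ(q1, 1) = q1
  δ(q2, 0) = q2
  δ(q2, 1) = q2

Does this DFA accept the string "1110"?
Processing string "1110":
  q0 --1--> q2
  q2 --1--> q2
  q2 --1--> q2
  q2 --0--> q2
Final state: q2
Accept states: {q1}
q2 is not an accept state, so the string is rejected.

Final answer: No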